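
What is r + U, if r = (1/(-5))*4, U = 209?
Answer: 1041/5 ≈ 208.20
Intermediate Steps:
r = -4/5 (r = (1*(-1/5))*4 = -1/5*4 = -4/5 ≈ -0.80000)
r + U = -4/5 + 209 = 1041/5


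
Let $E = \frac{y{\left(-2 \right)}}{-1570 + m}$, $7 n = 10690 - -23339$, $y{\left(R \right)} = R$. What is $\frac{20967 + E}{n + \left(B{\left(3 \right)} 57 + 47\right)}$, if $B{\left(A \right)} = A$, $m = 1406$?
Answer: $\frac{2407013}{583102} \approx 4.1279$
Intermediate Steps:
$n = \frac{34029}{7}$ ($n = \frac{10690 - -23339}{7} = \frac{10690 + 23339}{7} = \frac{1}{7} \cdot 34029 = \frac{34029}{7} \approx 4861.3$)
$E = \frac{1}{82}$ ($E = \frac{1}{-1570 + 1406} \left(-2\right) = \frac{1}{-164} \left(-2\right) = \left(- \frac{1}{164}\right) \left(-2\right) = \frac{1}{82} \approx 0.012195$)
$\frac{20967 + E}{n + \left(B{\left(3 \right)} 57 + 47\right)} = \frac{20967 + \frac{1}{82}}{\frac{34029}{7} + \left(3 \cdot 57 + 47\right)} = \frac{1719295}{82 \left(\frac{34029}{7} + \left(171 + 47\right)\right)} = \frac{1719295}{82 \left(\frac{34029}{7} + 218\right)} = \frac{1719295}{82 \cdot \frac{35555}{7}} = \frac{1719295}{82} \cdot \frac{7}{35555} = \frac{2407013}{583102}$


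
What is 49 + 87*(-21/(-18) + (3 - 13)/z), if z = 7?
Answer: 367/14 ≈ 26.214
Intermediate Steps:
49 + 87*(-21/(-18) + (3 - 13)/z) = 49 + 87*(-21/(-18) + (3 - 13)/7) = 49 + 87*(-21*(-1/18) - 10*⅐) = 49 + 87*(7/6 - 10/7) = 49 + 87*(-11/42) = 49 - 319/14 = 367/14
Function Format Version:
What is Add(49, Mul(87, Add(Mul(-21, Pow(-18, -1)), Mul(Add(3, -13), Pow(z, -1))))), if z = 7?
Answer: Rational(367, 14) ≈ 26.214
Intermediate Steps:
Add(49, Mul(87, Add(Mul(-21, Pow(-18, -1)), Mul(Add(3, -13), Pow(z, -1))))) = Add(49, Mul(87, Add(Mul(-21, Pow(-18, -1)), Mul(Add(3, -13), Pow(7, -1))))) = Add(49, Mul(87, Add(Mul(-21, Rational(-1, 18)), Mul(-10, Rational(1, 7))))) = Add(49, Mul(87, Add(Rational(7, 6), Rational(-10, 7)))) = Add(49, Mul(87, Rational(-11, 42))) = Add(49, Rational(-319, 14)) = Rational(367, 14)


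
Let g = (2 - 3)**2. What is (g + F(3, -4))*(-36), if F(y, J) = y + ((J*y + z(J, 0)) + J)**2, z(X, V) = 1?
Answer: -8244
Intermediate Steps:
g = 1 (g = (-1)**2 = 1)
F(y, J) = y + (1 + J + J*y)**2 (F(y, J) = y + ((J*y + 1) + J)**2 = y + ((1 + J*y) + J)**2 = y + (1 + J + J*y)**2)
(g + F(3, -4))*(-36) = (1 + (3 + (1 - 4 - 4*3)**2))*(-36) = (1 + (3 + (1 - 4 - 12)**2))*(-36) = (1 + (3 + (-15)**2))*(-36) = (1 + (3 + 225))*(-36) = (1 + 228)*(-36) = 229*(-36) = -8244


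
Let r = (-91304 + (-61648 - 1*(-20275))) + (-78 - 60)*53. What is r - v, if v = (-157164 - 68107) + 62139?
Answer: 23141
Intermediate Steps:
r = -139991 (r = (-91304 + (-61648 + 20275)) - 138*53 = (-91304 - 41373) - 7314 = -132677 - 7314 = -139991)
v = -163132 (v = -225271 + 62139 = -163132)
r - v = -139991 - 1*(-163132) = -139991 + 163132 = 23141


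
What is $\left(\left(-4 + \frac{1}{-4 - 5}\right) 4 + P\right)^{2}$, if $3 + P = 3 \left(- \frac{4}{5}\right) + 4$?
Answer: $\frac{644809}{2025} \approx 318.42$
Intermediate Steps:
$P = - \frac{7}{5}$ ($P = -3 + \left(3 \left(- \frac{4}{5}\right) + 4\right) = -3 + \left(- \frac{12}{5} + 4\right) = -3 + \frac{8}{5} = - \frac{7}{5} \approx -1.4$)
$\left(\left(-4 + \frac{1}{-4 - 5}\right) 4 + P\right)^{2} = \left(\left(-4 + \frac{1}{-4 - 5}\right) 4 - \frac{7}{5}\right)^{2} = \left(\left(-4 + \frac{1}{-9}\right) 4 - \frac{7}{5}\right)^{2} = \left(\left(-4 - \frac{1}{9}\right) 4 - \frac{7}{5}\right)^{2} = \left(\left(- \frac{37}{9}\right) 4 - \frac{7}{5}\right)^{2} = \left(- \frac{148}{9} - \frac{7}{5}\right)^{2} = \left(- \frac{803}{45}\right)^{2} = \frac{644809}{2025}$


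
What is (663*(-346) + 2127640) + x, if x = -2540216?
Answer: -641974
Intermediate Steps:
(663*(-346) + 2127640) + x = (663*(-346) + 2127640) - 2540216 = (-229398 + 2127640) - 2540216 = 1898242 - 2540216 = -641974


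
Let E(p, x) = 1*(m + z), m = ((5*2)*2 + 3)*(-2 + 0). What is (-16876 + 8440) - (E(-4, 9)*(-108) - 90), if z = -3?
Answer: -13638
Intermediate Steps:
m = -46 (m = (10*2 + 3)*(-2) = (20 + 3)*(-2) = 23*(-2) = -46)
E(p, x) = -49 (E(p, x) = 1*(-46 - 3) = 1*(-49) = -49)
(-16876 + 8440) - (E(-4, 9)*(-108) - 90) = (-16876 + 8440) - (-49*(-108) - 90) = -8436 - (5292 - 90) = -8436 - 1*5202 = -8436 - 5202 = -13638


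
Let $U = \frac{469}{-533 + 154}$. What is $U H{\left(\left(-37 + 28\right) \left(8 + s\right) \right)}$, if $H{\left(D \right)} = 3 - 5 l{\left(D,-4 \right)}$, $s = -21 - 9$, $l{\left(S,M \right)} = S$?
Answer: $\frac{462903}{379} \approx 1221.4$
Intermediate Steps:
$s = -30$
$U = - \frac{469}{379}$ ($U = \frac{469}{-379} = 469 \left(- \frac{1}{379}\right) = - \frac{469}{379} \approx -1.2375$)
$H{\left(D \right)} = 3 - 5 D$
$U H{\left(\left(-37 + 28\right) \left(8 + s\right) \right)} = - \frac{469 \left(3 - 5 \left(-37 + 28\right) \left(8 - 30\right)\right)}{379} = - \frac{469 \left(3 - 5 \left(\left(-9\right) \left(-22\right)\right)\right)}{379} = - \frac{469 \left(3 - 990\right)}{379} = \left(- \frac{469}{379}\right) \left(-987\right) = \frac{462903}{379}$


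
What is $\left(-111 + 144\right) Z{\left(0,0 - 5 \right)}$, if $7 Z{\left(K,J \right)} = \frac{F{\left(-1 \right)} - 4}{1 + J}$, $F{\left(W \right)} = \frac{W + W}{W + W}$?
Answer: $\frac{99}{28} \approx 3.5357$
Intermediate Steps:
$F{\left(W \right)} = 1$ ($F{\left(W \right)} = \frac{2 W}{2 W} = 2 W \frac{1}{2 W} = 1$)
$Z{\left(K,J \right)} = - \frac{3}{7 \left(1 + J\right)}$ ($Z{\left(K,J \right)} = \frac{\left(1 - 4\right) \frac{1}{1 + J}}{7} = \frac{\left(-3\right) \frac{1}{1 + J}}{7} = - \frac{3}{7 \left(1 + J\right)}$)
$\left(-111 + 144\right) Z{\left(0,0 - 5 \right)} = \left(-111 + 144\right) \left(- \frac{3}{7 + 7 \left(0 - 5\right)}\right) = 33 \left(- \frac{3}{7 + 7 \left(0 - 5\right)}\right) = 33 \left(- \frac{3}{7 + 7 \left(-5\right)}\right) = 33 \left(- \frac{3}{7 - 35}\right) = 33 \left(- \frac{3}{-28}\right) = 33 \left(\left(-3\right) \left(- \frac{1}{28}\right)\right) = 33 \cdot \frac{3}{28} = \frac{99}{28}$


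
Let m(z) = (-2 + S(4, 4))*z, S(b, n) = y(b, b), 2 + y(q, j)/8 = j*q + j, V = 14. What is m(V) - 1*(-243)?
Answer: 2231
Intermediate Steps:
y(q, j) = -16 + 8*j + 8*j*q (y(q, j) = -16 + 8*(j*q + j) = -16 + 8*(j + j*q) = -16 + (8*j + 8*j*q) = -16 + 8*j + 8*j*q)
S(b, n) = -16 + 8*b + 8*b² (S(b, n) = -16 + 8*b + 8*b*b = -16 + 8*b + 8*b²)
m(z) = 142*z (m(z) = (-2 + (-16 + 8*4 + 8*4²))*z = (-2 + (-16 + 32 + 8*16))*z = (-2 + (-16 + 32 + 128))*z = (-2 + 144)*z = 142*z)
m(V) - 1*(-243) = 142*14 - 1*(-243) = 1988 + 243 = 2231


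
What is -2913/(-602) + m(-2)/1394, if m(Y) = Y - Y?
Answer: 2913/602 ≈ 4.8389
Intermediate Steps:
m(Y) = 0
-2913/(-602) + m(-2)/1394 = -2913/(-602) + 0/1394 = -2913*(-1/602) + 0*(1/1394) = 2913/602 + 0 = 2913/602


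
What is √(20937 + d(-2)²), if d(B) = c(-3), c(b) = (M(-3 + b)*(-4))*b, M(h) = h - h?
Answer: √20937 ≈ 144.70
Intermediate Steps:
M(h) = 0
c(b) = 0 (c(b) = (0*(-4))*b = 0*b = 0)
d(B) = 0
√(20937 + d(-2)²) = √(20937 + 0²) = √(20937 + 0) = √20937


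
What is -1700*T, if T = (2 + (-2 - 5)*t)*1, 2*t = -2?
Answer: -15300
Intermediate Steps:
t = -1 (t = (½)*(-2) = -1)
T = 9 (T = (2 + (-2 - 5)*(-1))*1 = (2 - 7*(-1))*1 = (2 + 7)*1 = 9*1 = 9)
-1700*T = -1700*9 = -15300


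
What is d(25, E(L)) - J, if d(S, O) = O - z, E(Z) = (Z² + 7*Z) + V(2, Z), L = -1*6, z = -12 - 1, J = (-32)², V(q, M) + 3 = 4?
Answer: -1016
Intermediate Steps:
V(q, M) = 1 (V(q, M) = -3 + 4 = 1)
J = 1024
z = -13
L = -6
E(Z) = 1 + Z² + 7*Z (E(Z) = (Z² + 7*Z) + 1 = 1 + Z² + 7*Z)
d(S, O) = 13 + O (d(S, O) = O - 1*(-13) = O + 13 = 13 + O)
d(25, E(L)) - J = (13 + (1 + (-6)² + 7*(-6))) - 1*1024 = (13 + (1 + 36 - 42)) - 1024 = (13 - 5) - 1024 = 8 - 1024 = -1016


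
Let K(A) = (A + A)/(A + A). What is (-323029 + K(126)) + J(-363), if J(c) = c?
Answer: -323391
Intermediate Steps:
K(A) = 1 (K(A) = (2*A)/((2*A)) = (2*A)*(1/(2*A)) = 1)
(-323029 + K(126)) + J(-363) = (-323029 + 1) - 363 = -323028 - 363 = -323391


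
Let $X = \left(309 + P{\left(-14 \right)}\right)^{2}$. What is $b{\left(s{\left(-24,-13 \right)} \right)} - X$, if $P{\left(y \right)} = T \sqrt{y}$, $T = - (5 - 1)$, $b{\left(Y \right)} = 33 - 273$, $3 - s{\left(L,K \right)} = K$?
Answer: $-95497 + 2472 i \sqrt{14} \approx -95497.0 + 9249.4 i$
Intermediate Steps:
$s{\left(L,K \right)} = 3 - K$
$b{\left(Y \right)} = -240$ ($b{\left(Y \right)} = 33 - 273 = -240$)
$T = -4$ ($T = \left(-1\right) 4 = -4$)
$P{\left(y \right)} = - 4 \sqrt{y}$
$X = \left(309 - 4 i \sqrt{14}\right)^{2}$ ($X = \left(309 - 4 \sqrt{-14}\right)^{2} = \left(309 - 4 i \sqrt{14}\right)^{2} \approx 95257.0 - 9249.4 i$)
$b{\left(s{\left(-24,-13 \right)} \right)} - X = -240 - \left(95257 - 2472 i \sqrt{14}\right) = -95497 + 2472 i \sqrt{14}$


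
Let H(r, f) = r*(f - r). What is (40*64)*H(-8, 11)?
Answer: -389120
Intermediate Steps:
(40*64)*H(-8, 11) = (40*64)*(-8*(11 - 1*(-8))) = 2560*(-8*(11 + 8)) = 2560*(-8*19) = 2560*(-152) = -389120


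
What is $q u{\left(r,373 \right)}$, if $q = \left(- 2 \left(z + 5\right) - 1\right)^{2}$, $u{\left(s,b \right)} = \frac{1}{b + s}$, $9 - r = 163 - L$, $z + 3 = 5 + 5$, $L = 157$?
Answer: $\frac{625}{376} \approx 1.6622$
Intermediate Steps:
$z = 7$ ($z = -3 + \left(5 + 5\right) = -3 + 10 = 7$)
$r = 3$ ($r = 9 - \left(163 - 157\right) = 9 - 6 = 3$)
$q = 625$ ($q = \left(- 2 \left(7 + 5\right) - 1\right)^{2} = \left(\left(-2\right) 12 - 1\right)^{2} = \left(-24 - 1\right)^{2} = \left(-25\right)^{2} = 625$)
$q u{\left(r,373 \right)} = \frac{625}{373 + 3} = \frac{625}{376}$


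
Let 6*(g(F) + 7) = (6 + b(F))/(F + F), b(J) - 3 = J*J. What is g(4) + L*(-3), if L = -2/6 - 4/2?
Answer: 25/48 ≈ 0.52083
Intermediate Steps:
b(J) = 3 + J**2 (b(J) = 3 + J*J = 3 + J**2)
L = -7/3 (L = -2*1/6 - 4*1/2 = -1/3 - 2 = -7/3 ≈ -2.3333)
g(F) = -7 + (9 + F**2)/(12*F) (g(F) = -7 + ((6 + (3 + F**2))/(F + F))/6 = -7 + ((9 + F**2)/((2*F)))/6 = -7 + ((9 + F**2)*(1/(2*F)))/6 = -7 + ((9 + F**2)/(2*F))/6 = -7 + (9 + F**2)/(12*F))
g(4) + L*(-3) = (-7 + (1/12)*4 + (3/4)/4) - 7/3*(-3) = (-7 + 1/3 + (3/4)*(1/4)) + 7 = (-7 + 1/3 + 3/16) + 7 = -311/48 + 7 = 25/48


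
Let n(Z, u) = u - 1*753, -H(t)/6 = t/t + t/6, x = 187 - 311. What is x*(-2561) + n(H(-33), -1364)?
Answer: 315447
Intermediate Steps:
x = -124
H(t) = -6 - t (H(t) = -6*(t/t + t/6) = -6*(1 + t*(⅙)) = -6*(1 + t/6) = -6 - t)
n(Z, u) = -753 + u (n(Z, u) = u - 753 = -753 + u)
x*(-2561) + n(H(-33), -1364) = -124*(-2561) + (-753 - 1364) = 317564 - 2117 = 315447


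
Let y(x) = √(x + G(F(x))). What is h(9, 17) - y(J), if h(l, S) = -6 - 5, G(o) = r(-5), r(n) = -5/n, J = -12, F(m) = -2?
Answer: -11 - I*√11 ≈ -11.0 - 3.3166*I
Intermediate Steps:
G(o) = 1 (G(o) = -5/(-5) = -5*(-⅕) = 1)
h(l, S) = -11
y(x) = √(1 + x) (y(x) = √(x + 1) = √(1 + x))
h(9, 17) - y(J) = -11 - √(1 - 12) = -11 - √(-11) = -11 - I*√11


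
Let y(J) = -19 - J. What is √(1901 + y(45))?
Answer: √1837 ≈ 42.860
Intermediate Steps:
√(1901 + y(45)) = √(1901 + (-19 - 1*45)) = √(1901 + (-19 - 45)) = √(1901 - 64) = √1837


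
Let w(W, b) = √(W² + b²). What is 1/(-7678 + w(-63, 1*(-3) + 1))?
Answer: -7678/58947711 - √3973/58947711 ≈ -0.00013132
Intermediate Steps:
1/(-7678 + w(-63, 1*(-3) + 1)) = 1/(-7678 + √((-63)² + (1*(-3) + 1)²)) = 1/(-7678 + √(3969 + (-3 + 1)²)) = 1/(-7678 + √(3969 + (-2)²)) = 1/(-7678 + √(3969 + 4)) = 1/(-7678 + √3973)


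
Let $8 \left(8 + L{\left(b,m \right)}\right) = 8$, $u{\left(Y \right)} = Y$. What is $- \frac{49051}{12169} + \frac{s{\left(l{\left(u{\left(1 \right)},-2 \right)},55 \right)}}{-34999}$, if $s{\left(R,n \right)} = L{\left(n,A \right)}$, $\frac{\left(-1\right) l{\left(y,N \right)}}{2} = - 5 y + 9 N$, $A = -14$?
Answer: $- \frac{1716650766}{425902831} \approx -4.0306$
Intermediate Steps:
$l{\left(y,N \right)} = - 18 N + 10 y$ ($l{\left(y,N \right)} = - 2 \left(- 5 y + 9 N\right) = - 18 N + 10 y$)
$L{\left(b,m \right)} = -7$ ($L{\left(b,m \right)} = -8 + \frac{1}{8} \cdot 8 = -8 + 1 = -7$)
$s{\left(R,n \right)} = -7$
$- \frac{49051}{12169} + \frac{s{\left(l{\left(u{\left(1 \right)},-2 \right)},55 \right)}}{-34999} = - \frac{49051}{12169} - \frac{7}{-34999} = \left(-49051\right) \frac{1}{12169} - - \frac{7}{34999} = - \frac{49051}{12169} + \frac{7}{34999} = - \frac{1716650766}{425902831}$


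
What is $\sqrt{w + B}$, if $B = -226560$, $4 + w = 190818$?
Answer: $i \sqrt{35746} \approx 189.07 i$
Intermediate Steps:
$w = 190814$ ($w = -4 + 190818 = 190814$)
$\sqrt{w + B} = \sqrt{190814 - 226560} = \sqrt{-35746} = i \sqrt{35746}$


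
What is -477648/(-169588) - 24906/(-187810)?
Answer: 1677336243/568755755 ≈ 2.9491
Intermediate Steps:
-477648/(-169588) - 24906/(-187810) = -477648*(-1/169588) - 24906*(-1/187810) = 119412/42397 + 1779/13415 = 1677336243/568755755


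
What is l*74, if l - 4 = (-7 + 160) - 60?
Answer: 7178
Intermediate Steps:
l = 97 (l = 4 + ((-7 + 160) - 60) = 4 + (153 - 60) = 4 + 93 = 97)
l*74 = 97*74 = 7178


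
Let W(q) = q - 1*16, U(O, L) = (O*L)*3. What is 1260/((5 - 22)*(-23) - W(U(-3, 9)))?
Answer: 315/122 ≈ 2.5820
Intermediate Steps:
U(O, L) = 3*L*O (U(O, L) = (L*O)*3 = 3*L*O)
W(q) = -16 + q (W(q) = q - 16 = -16 + q)
1260/((5 - 22)*(-23) - W(U(-3, 9))) = 1260/((5 - 22)*(-23) - (-16 + 3*9*(-3))) = 1260/(-17*(-23) - (-16 - 81)) = 1260/(391 - 1*(-97)) = 1260/(391 + 97) = 1260/488 = 1260*(1/488) = 315/122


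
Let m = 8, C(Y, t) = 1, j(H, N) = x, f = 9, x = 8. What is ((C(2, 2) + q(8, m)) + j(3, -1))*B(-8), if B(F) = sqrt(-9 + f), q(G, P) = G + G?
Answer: 0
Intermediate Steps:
j(H, N) = 8
q(G, P) = 2*G
B(F) = 0 (B(F) = sqrt(-9 + 9) = sqrt(0) = 0)
((C(2, 2) + q(8, m)) + j(3, -1))*B(-8) = ((1 + 2*8) + 8)*0 = ((1 + 16) + 8)*0 = (17 + 8)*0 = 25*0 = 0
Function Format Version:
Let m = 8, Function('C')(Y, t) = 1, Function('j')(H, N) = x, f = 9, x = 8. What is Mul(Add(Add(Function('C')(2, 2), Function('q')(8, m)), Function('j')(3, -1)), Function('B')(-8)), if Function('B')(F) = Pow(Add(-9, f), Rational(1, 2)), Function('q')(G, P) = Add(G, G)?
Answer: 0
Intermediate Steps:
Function('j')(H, N) = 8
Function('q')(G, P) = Mul(2, G)
Function('B')(F) = 0 (Function('B')(F) = Pow(Add(-9, 9), Rational(1, 2)) = Pow(0, Rational(1, 2)) = 0)
Mul(Add(Add(Function('C')(2, 2), Function('q')(8, m)), Function('j')(3, -1)), Function('B')(-8)) = Mul(Add(Add(1, Mul(2, 8)), 8), 0) = Mul(Add(Add(1, 16), 8), 0) = Mul(Add(17, 8), 0) = Mul(25, 0) = 0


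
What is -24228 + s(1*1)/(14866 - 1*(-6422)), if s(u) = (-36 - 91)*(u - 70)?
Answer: -171918967/7096 ≈ -24228.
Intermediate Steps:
s(u) = 8890 - 127*u (s(u) = -127*(-70 + u) = 8890 - 127*u)
-24228 + s(1*1)/(14866 - 1*(-6422)) = -24228 + (8890 - 127)/(14866 - 1*(-6422)) = -24228 + (8890 - 127*1)/(14866 + 6422) = -24228 + (8890 - 127)/21288 = -24228 + 8763*(1/21288) = -24228 + 2921/7096 = -171918967/7096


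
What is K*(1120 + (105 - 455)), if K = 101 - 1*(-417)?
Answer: 398860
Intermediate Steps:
K = 518 (K = 101 + 417 = 518)
K*(1120 + (105 - 455)) = 518*(1120 + (105 - 455)) = 518*(1120 - 350) = 518*770 = 398860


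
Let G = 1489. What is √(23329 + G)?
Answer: √24818 ≈ 157.54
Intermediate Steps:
√(23329 + G) = √(23329 + 1489) = √24818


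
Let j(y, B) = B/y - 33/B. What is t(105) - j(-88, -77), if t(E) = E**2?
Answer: 617327/56 ≈ 11024.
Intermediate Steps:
j(y, B) = -33/B + B/y
t(105) - j(-88, -77) = 105**2 - (-33/(-77) - 77/(-88)) = 11025 - (-33*(-1/77) - 77*(-1/88)) = 11025 - (3/7 + 7/8) = 11025 - 1*73/56 = 11025 - 73/56 = 617327/56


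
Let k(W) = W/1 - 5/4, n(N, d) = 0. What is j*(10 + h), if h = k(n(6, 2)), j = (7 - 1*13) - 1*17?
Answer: -805/4 ≈ -201.25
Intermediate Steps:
j = -23 (j = (7 - 13) - 17 = -6 - 17 = -23)
k(W) = -5/4 + W (k(W) = W*1 - 5*¼ = W - 5/4 = -5/4 + W)
h = -5/4 (h = -5/4 + 0 = -5/4 ≈ -1.2500)
j*(10 + h) = -23*(10 - 5/4) = -23*35/4 = -805/4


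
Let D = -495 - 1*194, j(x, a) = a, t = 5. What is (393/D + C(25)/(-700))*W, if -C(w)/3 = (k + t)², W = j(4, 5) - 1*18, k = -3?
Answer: 66708/9275 ≈ 7.1922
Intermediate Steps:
W = -13 (W = 5 - 1*18 = 5 - 18 = -13)
D = -689 (D = -495 - 194 = -689)
C(w) = -12 (C(w) = -3*(-3 + 5)² = -3*2² = -3*4 = -12)
(393/D + C(25)/(-700))*W = (393/(-689) - 12/(-700))*(-13) = (393*(-1/689) - 12*(-1/700))*(-13) = (-393/689 + 3/175)*(-13) = -66708/120575*(-13) = 66708/9275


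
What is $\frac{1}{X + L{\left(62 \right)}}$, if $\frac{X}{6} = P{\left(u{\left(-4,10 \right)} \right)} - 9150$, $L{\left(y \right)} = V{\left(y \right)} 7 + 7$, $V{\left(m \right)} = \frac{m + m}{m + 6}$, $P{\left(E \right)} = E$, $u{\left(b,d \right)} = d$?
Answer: $- \frac{17}{931944} \approx -1.8241 \cdot 10^{-5}$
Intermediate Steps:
$V{\left(m \right)} = \frac{2 m}{6 + m}$
$L{\left(y \right)} = 7 + \frac{14 y}{6 + y}$ ($L{\left(y \right)} = \frac{2 y}{6 + y} 7 + 7 = \frac{14 y}{6 + y} + 7 = 7 + \frac{14 y}{6 + y}$)
$X = -54840$ ($X = 6 \left(10 - 9150\right) = 6 \left(-9140\right) = -54840$)
$\frac{1}{X + L{\left(62 \right)}} = \frac{1}{-54840 + \frac{21 \left(2 + 62\right)}{6 + 62}} = \frac{1}{-54840 + 21 \cdot \frac{1}{68} \cdot 64} = \frac{1}{-54840 + \frac{336}{17}} = \frac{1}{- \frac{931944}{17}} = - \frac{17}{931944}$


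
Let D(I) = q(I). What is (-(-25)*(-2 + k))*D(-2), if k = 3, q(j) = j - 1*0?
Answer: -50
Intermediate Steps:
q(j) = j (q(j) = j + 0 = j)
D(I) = I
(-(-25)*(-2 + k))*D(-2) = -(-25)*(-2 + 3)*(-2) = -(-25)*(-2) = -5*(-5)*(-2) = 25*(-2) = -50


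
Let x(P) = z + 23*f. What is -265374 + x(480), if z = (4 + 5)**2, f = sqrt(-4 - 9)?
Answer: -265293 + 23*I*sqrt(13) ≈ -2.6529e+5 + 82.928*I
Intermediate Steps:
f = I*sqrt(13) (f = sqrt(-13) = I*sqrt(13) ≈ 3.6056*I)
z = 81 (z = 9**2 = 81)
x(P) = 81 + 23*I*sqrt(13) (x(P) = 81 + 23*(I*sqrt(13)) = 81 + 23*I*sqrt(13))
-265374 + x(480) = -265374 + (81 + 23*I*sqrt(13)) = -265293 + 23*I*sqrt(13)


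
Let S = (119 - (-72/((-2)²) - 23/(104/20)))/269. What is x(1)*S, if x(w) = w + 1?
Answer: 3677/3497 ≈ 1.0515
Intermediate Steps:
x(w) = 1 + w
S = 3677/6994 (S = (119 - (-72/4 - 23/(104*(1/20))))*(1/269) = (119 - (-72*¼ - 23/26/5))*(1/269) = (119 - (-18 - 23*5/26))*(1/269) = (119 - (-18 - 115/26))*(1/269) = (119 - 1*(-583/26))*(1/269) = (119 + 583/26)*(1/269) = (3677/26)*(1/269) = 3677/6994 ≈ 0.52574)
x(1)*S = (1 + 1)*(3677/6994) = 2*(3677/6994) = 3677/3497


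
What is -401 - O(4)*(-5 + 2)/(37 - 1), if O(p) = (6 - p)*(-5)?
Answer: -2411/6 ≈ -401.83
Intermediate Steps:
O(p) = -30 + 5*p
-401 - O(4)*(-5 + 2)/(37 - 1) = -401 - (-30 + 5*4)*(-5 + 2)/(37 - 1) = -401 - (-30 + 20)*(-3)/36 = -401 - (-10*(-3))/36 = -401 - 30/36 = -401 - 1*⅚ = -401 - ⅚ = -2411/6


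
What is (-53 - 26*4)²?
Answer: 24649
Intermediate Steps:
(-53 - 26*4)² = (-53 - 104)² = (-157)² = 24649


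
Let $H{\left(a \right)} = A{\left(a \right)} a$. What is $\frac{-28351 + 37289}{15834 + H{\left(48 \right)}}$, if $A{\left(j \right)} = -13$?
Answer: $\frac{4469}{7605} \approx 0.58764$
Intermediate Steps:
$H{\left(a \right)} = - 13 a$
$\frac{-28351 + 37289}{15834 + H{\left(48 \right)}} = \frac{-28351 + 37289}{15834 - 624} = \frac{8938}{15834 - 624} = \frac{8938}{15210} = 8938 \cdot \frac{1}{15210} = \frac{4469}{7605}$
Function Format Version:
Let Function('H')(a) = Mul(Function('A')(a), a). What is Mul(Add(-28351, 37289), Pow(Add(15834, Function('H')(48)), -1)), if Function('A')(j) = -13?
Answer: Rational(4469, 7605) ≈ 0.58764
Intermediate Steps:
Function('H')(a) = Mul(-13, a)
Mul(Add(-28351, 37289), Pow(Add(15834, Function('H')(48)), -1)) = Mul(Add(-28351, 37289), Pow(Add(15834, Mul(-13, 48)), -1)) = Mul(8938, Pow(Add(15834, -624), -1)) = Mul(8938, Pow(15210, -1)) = Mul(8938, Rational(1, 15210)) = Rational(4469, 7605)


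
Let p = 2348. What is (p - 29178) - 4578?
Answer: -31408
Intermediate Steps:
(p - 29178) - 4578 = (2348 - 29178) - 4578 = -26830 - 4578 = -31408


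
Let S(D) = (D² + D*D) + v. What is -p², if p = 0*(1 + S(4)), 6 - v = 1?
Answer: 0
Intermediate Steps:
v = 5 (v = 6 - 1*1 = 6 - 1 = 5)
S(D) = 5 + 2*D² (S(D) = (D² + D*D) + 5 = (D² + D²) + 5 = 2*D² + 5 = 5 + 2*D²)
p = 0 (p = 0*(1 + (5 + 2*4²)) = 0*(1 + (5 + 2*16)) = 0*(1 + (5 + 32)) = 0*(1 + 37) = 0*38 = 0)
-p² = -1*0² = -1*0 = 0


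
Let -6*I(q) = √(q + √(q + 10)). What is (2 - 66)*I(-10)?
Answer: 32*I*√10/3 ≈ 33.731*I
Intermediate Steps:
I(q) = -√(q + √(10 + q))/6 (I(q) = -√(q + √(q + 10))/6 = -√(q + √(10 + q))/6)
(2 - 66)*I(-10) = (2 - 66)*(-√(-10 + √(10 - 10))/6) = -(-32)*√(-10 + √0)/3 = -(-32)*√(-10 + 0)/3 = -(-32)*√(-10)/3 = -(-32)*I*√10/3 = 32*I*√10/3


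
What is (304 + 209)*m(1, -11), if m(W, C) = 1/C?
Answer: -513/11 ≈ -46.636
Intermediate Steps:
(304 + 209)*m(1, -11) = (304 + 209)/(-11) = 513*(-1/11) = -513/11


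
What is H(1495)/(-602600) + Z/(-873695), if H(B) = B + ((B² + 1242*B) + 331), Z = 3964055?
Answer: -1193066643299/105297721400 ≈ -11.330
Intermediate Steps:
H(B) = 331 + B² + 1243*B (H(B) = B + (331 + B² + 1242*B) = 331 + B² + 1243*B)
H(1495)/(-602600) + Z/(-873695) = (331 + 1495² + 1243*1495)/(-602600) + 3964055/(-873695) = (331 + 2235025 + 1858285)*(-1/602600) + 3964055*(-1/873695) = 4093641*(-1/602600) - 792811/174739 = -4093641/602600 - 792811/174739 = -1193066643299/105297721400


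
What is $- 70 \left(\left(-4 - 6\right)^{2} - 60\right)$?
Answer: $-2800$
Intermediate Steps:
$- 70 \left(\left(-4 - 6\right)^{2} - 60\right) = - 70 \left(\left(-10\right)^{2} - 60\right) = - 70 \left(100 - 60\right) = \left(-70\right) 40 = -2800$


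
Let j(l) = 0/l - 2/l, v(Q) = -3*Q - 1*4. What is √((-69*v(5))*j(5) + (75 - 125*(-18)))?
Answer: √45015/5 ≈ 42.433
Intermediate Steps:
v(Q) = -4 - 3*Q (v(Q) = -3*Q - 4 = -4 - 3*Q)
j(l) = -2/l (j(l) = 0 - 2/l = -2/l)
√((-69*v(5))*j(5) + (75 - 125*(-18))) = √((-69*(-4 - 3*5))*(-2/5) + (75 - 125*(-18))) = √((-69*(-4 - 15))*(-2*⅕) + (75 + 2250)) = √(-69*(-19)*(-⅖) + 2325) = √(1311*(-⅖) + 2325) = √(-2622/5 + 2325) = √(9003/5) = √45015/5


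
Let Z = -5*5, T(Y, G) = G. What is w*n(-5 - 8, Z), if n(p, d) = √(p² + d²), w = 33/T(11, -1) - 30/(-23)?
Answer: -729*√794/23 ≈ -893.12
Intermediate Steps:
w = -729/23 (w = 33/(-1) - 30/(-23) = 33*(-1) - 30*(-1/23) = -33 + 30/23 = -729/23 ≈ -31.696)
Z = -25
n(p, d) = √(d² + p²)
w*n(-5 - 8, Z) = -729*√((-25)² + (-5 - 8)²)/23 = -729*√(625 + (-13)²)/23 = -729*√(625 + 169)/23 = -729*√794/23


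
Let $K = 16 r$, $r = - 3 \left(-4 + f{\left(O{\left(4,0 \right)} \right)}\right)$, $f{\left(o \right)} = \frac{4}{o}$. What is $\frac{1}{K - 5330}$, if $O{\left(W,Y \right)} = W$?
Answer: $- \frac{1}{5186} \approx -0.00019283$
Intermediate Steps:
$r = 9$ ($r = - 3 \left(-4 + \frac{4}{4}\right) = - 3 \left(-4 + 4 \cdot \frac{1}{4}\right) = - 3 \left(-4 + 1\right) = \left(-3\right) \left(-3\right) = 9$)
$K = 144$ ($K = 16 \cdot 9 = 144$)
$\frac{1}{K - 5330} = \frac{1}{144 - 5330} = \frac{1}{-5186} = - \frac{1}{5186}$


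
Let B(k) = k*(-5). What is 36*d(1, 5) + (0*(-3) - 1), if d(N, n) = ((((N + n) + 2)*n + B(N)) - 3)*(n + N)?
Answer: 6911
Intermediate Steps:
B(k) = -5*k
d(N, n) = (N + n)*(-3 - 5*N + n*(2 + N + n)) (d(N, n) = ((((N + n) + 2)*n - 5*N) - 3)*(n + N) = (((2 + N + n)*n - 5*N) - 3)*(N + n) = ((n*(2 + N + n) - 5*N) - 3)*(N + n) = ((-5*N + n*(2 + N + n)) - 3)*(N + n) = (-3 - 5*N + n*(2 + N + n))*(N + n) = (N + n)*(-3 - 5*N + n*(2 + N + n)))
36*d(1, 5) + (0*(-3) - 1) = 36*(5³ - 5*1² - 3*1 - 3*5 + 2*5² + 5*1² - 3*1*5 + 2*1*5²) + (0*(-3) - 1) = 36*(125 - 5*1 - 3 - 15 + 2*25 + 5*1 - 15 + 2*1*25) + (0 - 1) = 36*(125 - 5 - 3 - 15 + 50 + 5 - 15 + 50) - 1 = 36*192 - 1 = 6912 - 1 = 6911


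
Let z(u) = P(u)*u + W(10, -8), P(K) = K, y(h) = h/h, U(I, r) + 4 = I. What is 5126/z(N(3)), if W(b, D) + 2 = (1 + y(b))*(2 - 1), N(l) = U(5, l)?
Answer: 5126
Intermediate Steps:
U(I, r) = -4 + I
y(h) = 1
N(l) = 1 (N(l) = -4 + 5 = 1)
W(b, D) = 0 (W(b, D) = -2 + (1 + 1)*(2 - 1) = -2 + 2*1 = -2 + 2 = 0)
z(u) = u² (z(u) = u*u + 0 = u² + 0 = u²)
5126/z(N(3)) = 5126/(1²) = 5126/1 = 5126*1 = 5126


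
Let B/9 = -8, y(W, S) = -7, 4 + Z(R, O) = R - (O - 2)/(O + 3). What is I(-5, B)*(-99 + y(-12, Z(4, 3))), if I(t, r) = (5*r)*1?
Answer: 38160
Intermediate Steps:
Z(R, O) = -4 + R - (-2 + O)/(3 + O) (Z(R, O) = -4 + (R - (O - 2)/(O + 3)) = -4 + (R - (-2 + O)/(3 + O)) = -4 + R - (-2 + O)/(3 + O))
B = -72 (B = 9*(-8) = -72)
I(t, r) = 5*r
I(-5, B)*(-99 + y(-12, Z(4, 3))) = (5*(-72))*(-99 - 7) = -360*(-106) = 38160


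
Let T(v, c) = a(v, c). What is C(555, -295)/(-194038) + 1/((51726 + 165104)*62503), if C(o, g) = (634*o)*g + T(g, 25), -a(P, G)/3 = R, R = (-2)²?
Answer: 703387335079779209/1314852470514310 ≈ 534.96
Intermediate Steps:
R = 4
a(P, G) = -12 (a(P, G) = -3*4 = -12)
T(v, c) = -12
C(o, g) = -12 + 634*g*o (C(o, g) = (634*o)*g - 12 = 634*g*o - 12 = -12 + 634*g*o)
C(555, -295)/(-194038) + 1/((51726 + 165104)*62503) = (-12 + 634*(-295)*555)/(-194038) + 1/((51726 + 165104)*62503) = (-12 - 103801650)*(-1/194038) + (1/62503)/216830 = -103801662*(-1/194038) + (1/216830)*(1/62503) = 51900831/97019 + 1/13552525490 = 703387335079779209/1314852470514310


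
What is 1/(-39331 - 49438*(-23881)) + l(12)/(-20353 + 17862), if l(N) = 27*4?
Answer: -228948386321/5280652190099 ≈ -0.043356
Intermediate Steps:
l(N) = 108
1/(-39331 - 49438*(-23881)) + l(12)/(-20353 + 17862) = 1/(-39331 - 49438*(-23881)) + 108/(-20353 + 17862) = -1/23881/(-88769) + 108/(-2491) = -1/88769*(-1/23881) + 108*(-1/2491) = 1/2119892489 - 108/2491 = -228948386321/5280652190099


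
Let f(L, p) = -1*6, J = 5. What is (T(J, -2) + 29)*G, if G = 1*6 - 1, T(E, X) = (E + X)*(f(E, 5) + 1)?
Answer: 70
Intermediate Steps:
f(L, p) = -6
T(E, X) = -5*E - 5*X (T(E, X) = (E + X)*(-6 + 1) = (E + X)*(-5) = -5*E - 5*X)
G = 5 (G = 6 - 1 = 5)
(T(J, -2) + 29)*G = ((-5*5 - 5*(-2)) + 29)*5 = ((-25 + 10) + 29)*5 = (-15 + 29)*5 = 14*5 = 70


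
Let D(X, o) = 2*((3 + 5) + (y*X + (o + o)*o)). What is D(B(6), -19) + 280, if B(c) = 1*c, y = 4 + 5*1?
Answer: 1848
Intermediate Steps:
y = 9 (y = 4 + 5 = 9)
B(c) = c
D(X, o) = 16 + 4*o**2 + 18*X (D(X, o) = 2*((3 + 5) + (9*X + (o + o)*o)) = 2*(8 + (9*X + (2*o)*o)) = 2*(8 + (9*X + 2*o**2)) = 2*(8 + (2*o**2 + 9*X)) = 2*(8 + 2*o**2 + 9*X) = 16 + 4*o**2 + 18*X)
D(B(6), -19) + 280 = (16 + 4*(-19)**2 + 18*6) + 280 = (16 + 4*361 + 108) + 280 = (16 + 1444 + 108) + 280 = 1568 + 280 = 1848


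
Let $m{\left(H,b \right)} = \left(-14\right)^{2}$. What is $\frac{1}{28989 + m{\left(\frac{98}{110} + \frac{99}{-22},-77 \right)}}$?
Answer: $\frac{1}{29185} \approx 3.4264 \cdot 10^{-5}$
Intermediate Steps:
$m{\left(H,b \right)} = 196$
$\frac{1}{28989 + m{\left(\frac{98}{110} + \frac{99}{-22},-77 \right)}} = \frac{1}{28989 + 196} = \frac{1}{29185}$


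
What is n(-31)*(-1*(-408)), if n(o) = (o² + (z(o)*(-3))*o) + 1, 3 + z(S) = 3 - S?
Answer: 1568760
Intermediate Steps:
z(S) = -S (z(S) = -3 + (3 - S) = -S)
n(o) = 1 + 4*o² (n(o) = (o² + (-o*(-3))*o) + 1 = (o² + (3*o)*o) + 1 = (o² + 3*o²) + 1 = 4*o² + 1 = 1 + 4*o²)
n(-31)*(-1*(-408)) = (1 + 4*(-31)²)*(-1*(-408)) = (1 + 4*961)*408 = (1 + 3844)*408 = 3845*408 = 1568760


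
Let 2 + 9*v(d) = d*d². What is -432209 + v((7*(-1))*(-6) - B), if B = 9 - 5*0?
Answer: -3853946/9 ≈ -4.2822e+5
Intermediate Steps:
B = 9 (B = 9 + 0 = 9)
v(d) = -2/9 + d³/9 (v(d) = -2/9 + (d*d²)/9 = -2/9 + d³/9)
-432209 + v((7*(-1))*(-6) - B) = -432209 + (-2/9 + ((7*(-1))*(-6) - 1*9)³/9) = -432209 + (-2/9 + (-7*(-6) - 9)³/9) = -432209 + (-2/9 + (42 - 9)³/9) = -432209 + (-2/9 + (⅑)*33³) = -432209 + (-2/9 + (⅑)*35937) = -432209 + (-2/9 + 3993) = -432209 + 35935/9 = -3853946/9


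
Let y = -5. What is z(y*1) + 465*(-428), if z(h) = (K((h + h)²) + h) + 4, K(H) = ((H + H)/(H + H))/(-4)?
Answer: -796085/4 ≈ -1.9902e+5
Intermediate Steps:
K(H) = -¼ (K(H) = ((2*H)/((2*H)))*(-¼) = ((2*H)*(1/(2*H)))*(-¼) = 1*(-¼) = -¼)
z(h) = 15/4 + h (z(h) = (-¼ + h) + 4 = 15/4 + h)
z(y*1) + 465*(-428) = (15/4 - 5*1) + 465*(-428) = (15/4 - 5) - 199020 = -5/4 - 199020 = -796085/4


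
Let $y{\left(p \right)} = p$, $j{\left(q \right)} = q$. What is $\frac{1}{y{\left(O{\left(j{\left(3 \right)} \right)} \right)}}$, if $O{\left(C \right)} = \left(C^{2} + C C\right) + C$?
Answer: $\frac{1}{21} \approx 0.047619$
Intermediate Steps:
$O{\left(C \right)} = C + 2 C^{2}$ ($O{\left(C \right)} = \left(C^{2} + C^{2}\right) + C = 2 C^{2} + C = C + 2 C^{2}$)
$\frac{1}{y{\left(O{\left(j{\left(3 \right)} \right)} \right)}} = \frac{1}{3 \left(1 + 2 \cdot 3\right)} = \frac{1}{3 \left(1 + 6\right)} = \frac{1}{3 \cdot 7} = \frac{1}{21}$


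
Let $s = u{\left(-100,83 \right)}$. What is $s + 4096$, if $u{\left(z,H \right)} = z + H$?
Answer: $4079$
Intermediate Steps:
$u{\left(z,H \right)} = H + z$
$s = -17$ ($s = 83 - 100 = -17$)
$s + 4096 = -17 + 4096 = 4079$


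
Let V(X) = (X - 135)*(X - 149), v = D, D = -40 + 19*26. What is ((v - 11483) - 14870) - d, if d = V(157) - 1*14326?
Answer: -11749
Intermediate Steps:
D = 454 (D = -40 + 494 = 454)
v = 454
V(X) = (-149 + X)*(-135 + X) (V(X) = (-135 + X)*(-149 + X) = (-149 + X)*(-135 + X))
d = -14150 (d = (20115 + 157² - 284*157) - 1*14326 = (20115 + 24649 - 44588) - 14326 = 176 - 14326 = -14150)
((v - 11483) - 14870) - d = ((454 - 11483) - 14870) - 1*(-14150) = (-11029 - 14870) + 14150 = -25899 + 14150 = -11749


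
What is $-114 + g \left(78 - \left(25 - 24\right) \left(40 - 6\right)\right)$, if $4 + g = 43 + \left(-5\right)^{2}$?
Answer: $2702$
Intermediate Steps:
$g = 64$ ($g = -4 + \left(43 + \left(-5\right)^{2}\right) = -4 + \left(43 + 25\right) = -4 + 68 = 64$)
$-114 + g \left(78 - \left(25 - 24\right) \left(40 - 6\right)\right) = -114 + 64 \left(78 - \left(25 - 24\right) \left(40 - 6\right)\right) = -114 + 64 \left(78 - 1 \cdot 34\right) = -114 + 64 \left(78 - 34\right) = -114 + 64 \cdot 44 = -114 + 2816 = 2702$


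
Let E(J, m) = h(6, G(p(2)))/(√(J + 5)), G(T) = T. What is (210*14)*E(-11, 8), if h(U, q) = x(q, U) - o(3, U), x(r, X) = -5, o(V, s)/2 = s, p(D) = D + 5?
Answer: 8330*I*√6 ≈ 20404.0*I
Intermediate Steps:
p(D) = 5 + D
o(V, s) = 2*s
h(U, q) = -5 - 2*U
E(J, m) = -17/√(5 + J) (E(J, m) = (-5 - 2*6)/(√(J + 5)) = (-5 - 12)/(√(5 + J)) = -17/√(5 + J))
(210*14)*E(-11, 8) = (210*14)*(-17/√(5 - 11)) = 2940*(-(-17)*I*√6/6) = 2940*(17*I*√6/6) = 8330*I*√6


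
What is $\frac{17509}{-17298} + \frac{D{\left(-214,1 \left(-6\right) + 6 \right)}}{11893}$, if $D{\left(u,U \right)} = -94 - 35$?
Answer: $- \frac{210465979}{205725114} \approx -1.023$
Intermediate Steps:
$D{\left(u,U \right)} = -129$
$\frac{17509}{-17298} + \frac{D{\left(-214,1 \left(-6\right) + 6 \right)}}{11893} = \frac{17509}{-17298} - \frac{129}{11893} = 17509 \left(- \frac{1}{17298}\right) - \frac{129}{11893} = - \frac{17509}{17298} - \frac{129}{11893} = - \frac{210465979}{205725114}$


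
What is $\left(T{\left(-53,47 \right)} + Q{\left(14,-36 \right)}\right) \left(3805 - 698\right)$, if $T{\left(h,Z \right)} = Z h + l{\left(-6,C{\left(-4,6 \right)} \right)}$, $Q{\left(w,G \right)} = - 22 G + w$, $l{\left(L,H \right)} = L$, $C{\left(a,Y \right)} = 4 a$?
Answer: $-5253937$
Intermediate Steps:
$Q{\left(w,G \right)} = w - 22 G$
$T{\left(h,Z \right)} = -6 + Z h$ ($T{\left(h,Z \right)} = Z h - 6 = -6 + Z h$)
$\left(T{\left(-53,47 \right)} + Q{\left(14,-36 \right)}\right) \left(3805 - 698\right) = \left(\left(-6 + 47 \left(-53\right)\right) + \left(14 - -792\right)\right) \left(3805 - 698\right) = \left(\left(-6 - 2491\right) + \left(14 + 792\right)\right) 3107 = \left(-2497 + 806\right) 3107 = \left(-1691\right) 3107 = -5253937$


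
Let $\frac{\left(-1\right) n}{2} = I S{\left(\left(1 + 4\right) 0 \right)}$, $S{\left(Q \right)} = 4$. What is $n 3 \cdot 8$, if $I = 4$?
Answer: $-768$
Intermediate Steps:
$n = -32$ ($n = - 2 \cdot 4 \cdot 4 = \left(-2\right) 16 = -32$)
$n 3 \cdot 8 = \left(-32\right) 3 \cdot 8 = \left(-96\right) 8 = -768$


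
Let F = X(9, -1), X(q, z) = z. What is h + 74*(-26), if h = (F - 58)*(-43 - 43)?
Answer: 3150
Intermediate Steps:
F = -1
h = 5074 (h = (-1 - 58)*(-43 - 43) = -59*(-86) = 5074)
h + 74*(-26) = 5074 + 74*(-26) = 5074 - 1924 = 3150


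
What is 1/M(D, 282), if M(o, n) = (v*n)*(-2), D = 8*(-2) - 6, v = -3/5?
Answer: 5/1692 ≈ 0.0029551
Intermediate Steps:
v = -3/5 (v = -3*1/5 = -3/5 ≈ -0.60000)
D = -22 (D = -16 - 6 = -22)
M(o, n) = 6*n/5 (M(o, n) = -3*n/5*(-2) = 6*n/5)
1/M(D, 282) = 1/((6/5)*282) = 1/(1692/5) = 5/1692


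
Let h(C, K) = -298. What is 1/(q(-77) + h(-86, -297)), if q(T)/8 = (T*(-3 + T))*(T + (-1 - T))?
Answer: -1/49578 ≈ -2.0170e-5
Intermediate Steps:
q(T) = -8*T*(-3 + T) (q(T) = 8*((T*(-3 + T))*(T + (-1 - T))) = 8*((T*(-3 + T))*(-1)) = 8*(-T*(-3 + T)) = -8*T*(-3 + T))
1/(q(-77) + h(-86, -297)) = 1/(8*(-77)*(3 - 1*(-77)) - 298) = 1/(8*(-77)*(3 + 77) - 298) = 1/(8*(-77)*80 - 298) = 1/(-49280 - 298) = 1/(-49578) = -1/49578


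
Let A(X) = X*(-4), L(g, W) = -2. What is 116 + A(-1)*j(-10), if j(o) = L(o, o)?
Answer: 108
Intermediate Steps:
j(o) = -2
A(X) = -4*X
116 + A(-1)*j(-10) = 116 - 4*(-1)*(-2) = 116 + 4*(-2) = 116 - 8 = 108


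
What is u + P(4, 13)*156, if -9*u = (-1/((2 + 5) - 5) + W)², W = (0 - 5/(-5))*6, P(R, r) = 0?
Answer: -121/36 ≈ -3.3611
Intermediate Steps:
W = 6 (W = (0 - 5*(-⅕))*6 = (0 + 1)*6 = 1*6 = 6)
u = -121/36 (u = -(-1/((2 + 5) - 5) + 6)²/9 = -(-1/(7 - 5) + 6)²/9 = -(-1/2 + 6)²/9 = -(-1*½ + 6)²/9 = -(-½ + 6)²/9 = -(11/2)²/9 = -⅑*121/4 = -121/36 ≈ -3.3611)
u + P(4, 13)*156 = -121/36 + 0*156 = -121/36 + 0 = -121/36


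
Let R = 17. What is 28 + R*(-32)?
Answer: -516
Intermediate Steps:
28 + R*(-32) = 28 + 17*(-32) = 28 - 544 = -516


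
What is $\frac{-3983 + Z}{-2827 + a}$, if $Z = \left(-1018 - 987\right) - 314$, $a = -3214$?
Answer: $\frac{6302}{6041} \approx 1.0432$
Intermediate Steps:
$Z = -2319$ ($Z = -2005 - 314 = -2319$)
$\frac{-3983 + Z}{-2827 + a} = \frac{-3983 - 2319}{-2827 - 3214} = - \frac{6302}{-6041} = \left(-6302\right) \left(- \frac{1}{6041}\right) = \frac{6302}{6041}$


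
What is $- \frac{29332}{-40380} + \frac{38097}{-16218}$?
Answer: $- \frac{1736357}{1070070} \approx -1.6227$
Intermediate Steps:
$- \frac{29332}{-40380} + \frac{38097}{-16218} = \left(-29332\right) \left(- \frac{1}{40380}\right) + 38097 \left(- \frac{1}{16218}\right) = \frac{7333}{10095} - \frac{249}{106} = - \frac{1736357}{1070070}$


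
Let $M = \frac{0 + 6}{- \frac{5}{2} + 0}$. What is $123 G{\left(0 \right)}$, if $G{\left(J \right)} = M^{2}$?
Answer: $\frac{17712}{25} \approx 708.48$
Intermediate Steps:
$M = - \frac{12}{5}$ ($M = \frac{6}{\left(-5\right) \frac{1}{2} + 0} = \frac{6}{- \frac{5}{2} + 0} = \frac{6}{- \frac{5}{2}} = 6 \left(- \frac{2}{5}\right) = - \frac{12}{5} \approx -2.4$)
$G{\left(J \right)} = \frac{144}{25}$ ($G{\left(J \right)} = \left(- \frac{12}{5}\right)^{2} = \frac{144}{25}$)
$123 G{\left(0 \right)} = 123 \cdot \frac{144}{25} = \frac{17712}{25}$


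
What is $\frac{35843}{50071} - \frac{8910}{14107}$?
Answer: $\frac{59504591}{706351597} \approx 0.084242$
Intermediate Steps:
$\frac{35843}{50071} - \frac{8910}{14107} = \frac{59504591}{706351597}$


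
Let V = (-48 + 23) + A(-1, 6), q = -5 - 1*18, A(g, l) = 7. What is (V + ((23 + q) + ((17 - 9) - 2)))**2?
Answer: 144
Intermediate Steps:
q = -23 (q = -5 - 18 = -23)
V = -18 (V = (-48 + 23) + 7 = -25 + 7 = -18)
(V + ((23 + q) + ((17 - 9) - 2)))**2 = (-18 + ((23 - 23) + ((17 - 9) - 2)))**2 = (-18 + (0 + (8 - 2)))**2 = (-18 + (0 + 6))**2 = (-18 + 6)**2 = (-12)**2 = 144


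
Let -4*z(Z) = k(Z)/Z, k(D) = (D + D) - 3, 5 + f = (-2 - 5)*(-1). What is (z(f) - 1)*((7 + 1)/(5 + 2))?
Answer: -9/7 ≈ -1.2857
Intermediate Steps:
f = 2 (f = -5 + (-2 - 5)*(-1) = -5 - 7*(-1) = -5 + 7 = 2)
k(D) = -3 + 2*D (k(D) = 2*D - 3 = -3 + 2*D)
z(Z) = -(-3 + 2*Z)/(4*Z)
(z(f) - 1)*((7 + 1)/(5 + 2)) = ((¼)*(3 - 2*2)/2 - 1)*((7 + 1)/(5 + 2)) = ((¼)*(½)*(3 - 4) - 1)*(8/7) = ((¼)*(½)*(-1) - 1)*(8*(⅐)) = (-⅛ - 1)*(8/7) = -9/8*8/7 = -9/7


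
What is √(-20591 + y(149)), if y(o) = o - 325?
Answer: I*√20767 ≈ 144.11*I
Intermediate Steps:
y(o) = -325 + o
√(-20591 + y(149)) = √(-20591 + (-325 + 149)) = √(-20591 - 176) = √(-20767) = I*√20767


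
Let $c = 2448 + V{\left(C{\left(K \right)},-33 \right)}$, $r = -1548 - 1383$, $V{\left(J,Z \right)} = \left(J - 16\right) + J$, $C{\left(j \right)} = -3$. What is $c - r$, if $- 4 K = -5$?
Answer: $5357$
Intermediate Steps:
$K = \frac{5}{4}$ ($K = \left(- \frac{1}{4}\right) \left(-5\right) = \frac{5}{4} \approx 1.25$)
$V{\left(J,Z \right)} = -16 + 2 J$ ($V{\left(J,Z \right)} = \left(-16 + J\right) + J = -16 + 2 J$)
$r = -2931$
$c = 2426$ ($c = 2448 + \left(-16 + 2 \left(-3\right)\right) = 2448 - 22 = 2426$)
$c - r = 2426 - -2931 = 2426 + 2931 = 5357$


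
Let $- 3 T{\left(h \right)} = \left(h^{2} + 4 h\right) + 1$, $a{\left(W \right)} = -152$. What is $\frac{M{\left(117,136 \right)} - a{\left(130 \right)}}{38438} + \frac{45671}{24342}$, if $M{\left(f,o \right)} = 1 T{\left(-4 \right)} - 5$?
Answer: $\frac{879536029}{467828898} \approx 1.88$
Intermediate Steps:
$T{\left(h \right)} = - \frac{1}{3} - \frac{4 h}{3} - \frac{h^{2}}{3}$ ($T{\left(h \right)} = - \frac{\left(h^{2} + 4 h\right) + 1}{3} = - \frac{1 + h^{2} + 4 h}{3} = - \frac{1}{3} - \frac{4 h}{3} - \frac{h^{2}}{3}$)
$M{\left(f,o \right)} = - \frac{16}{3}$ ($M{\left(f,o \right)} = 1 \left(- \frac{1}{3} - - \frac{16}{3} - \frac{\left(-4\right)^{2}}{3}\right) - 5 = 1 \left(- \frac{1}{3} + \frac{16}{3} - \frac{16}{3}\right) - 5 = 1 \left(- \frac{1}{3}\right) - 5 = - \frac{1}{3} - 5 = - \frac{16}{3}$)
$\frac{M{\left(117,136 \right)} - a{\left(130 \right)}}{38438} + \frac{45671}{24342} = \frac{- \frac{16}{3} - -152}{38438} + \frac{45671}{24342} = \left(- \frac{16}{3} + 152\right) \frac{1}{38438} + 45671 \cdot \frac{1}{24342} = \frac{440}{3} \cdot \frac{1}{38438} + \frac{45671}{24342} = \frac{220}{57657} + \frac{45671}{24342} = \frac{879536029}{467828898}$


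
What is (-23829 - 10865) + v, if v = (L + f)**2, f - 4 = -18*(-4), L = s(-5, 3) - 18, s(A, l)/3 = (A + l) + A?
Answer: -33325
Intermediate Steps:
s(A, l) = 3*l + 6*A (s(A, l) = 3*((A + l) + A) = 3*(l + 2*A) = 3*l + 6*A)
L = -39 (L = (3*3 + 6*(-5)) - 18 = (9 - 30) - 18 = -21 - 18 = -39)
f = 76 (f = 4 - 18*(-4) = 4 - 6*(-12) = 4 + 72 = 76)
v = 1369 (v = (-39 + 76)**2 = 37**2 = 1369)
(-23829 - 10865) + v = (-23829 - 10865) + 1369 = -34694 + 1369 = -33325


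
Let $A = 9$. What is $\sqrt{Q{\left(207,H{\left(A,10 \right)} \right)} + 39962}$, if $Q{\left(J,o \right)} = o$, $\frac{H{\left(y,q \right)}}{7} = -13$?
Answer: $\sqrt{39871} \approx 199.68$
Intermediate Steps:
$H{\left(y,q \right)} = -91$ ($H{\left(y,q \right)} = 7 \left(-13\right) = -91$)
$\sqrt{Q{\left(207,H{\left(A,10 \right)} \right)} + 39962} = \sqrt{-91 + 39962} = \sqrt{39871}$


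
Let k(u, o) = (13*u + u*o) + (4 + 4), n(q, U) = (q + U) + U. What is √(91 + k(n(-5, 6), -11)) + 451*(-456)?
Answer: -205656 + √113 ≈ -2.0565e+5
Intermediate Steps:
n(q, U) = q + 2*U (n(q, U) = (U + q) + U = q + 2*U)
k(u, o) = 8 + 13*u + o*u (k(u, o) = (13*u + o*u) + 8 = 8 + 13*u + o*u)
√(91 + k(n(-5, 6), -11)) + 451*(-456) = √(91 + (8 + 13*(-5 + 2*6) - 11*(-5 + 2*6))) + 451*(-456) = √(91 + (8 + 13*(-5 + 12) - 11*(-5 + 12))) - 205656 = √(91 + (8 + 13*7 - 11*7)) - 205656 = √(91 + (8 + 91 - 77)) - 205656 = √(91 + 22) - 205656 = √113 - 205656 = -205656 + √113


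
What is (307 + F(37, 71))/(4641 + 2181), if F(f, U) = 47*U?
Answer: 1822/3411 ≈ 0.53415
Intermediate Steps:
(307 + F(37, 71))/(4641 + 2181) = (307 + 47*71)/(4641 + 2181) = (307 + 3337)/6822 = 3644*(1/6822) = 1822/3411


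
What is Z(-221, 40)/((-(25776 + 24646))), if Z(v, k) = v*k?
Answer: 260/1483 ≈ 0.17532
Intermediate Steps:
Z(v, k) = k*v
Z(-221, 40)/((-(25776 + 24646))) = (40*(-221))/((-(25776 + 24646))) = -8840/((-1*50422)) = -8840/(-50422) = -8840*(-1/50422) = 260/1483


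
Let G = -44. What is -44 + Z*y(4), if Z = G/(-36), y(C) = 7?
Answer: -319/9 ≈ -35.444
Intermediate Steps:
Z = 11/9 (Z = -44/(-36) = -44*(-1/36) = 11/9 ≈ 1.2222)
-44 + Z*y(4) = -44 + (11/9)*7 = -44 + 77/9 = -319/9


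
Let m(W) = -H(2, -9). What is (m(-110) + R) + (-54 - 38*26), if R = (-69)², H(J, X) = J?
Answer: 3717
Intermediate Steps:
R = 4761
m(W) = -2 (m(W) = -1*2 = -2)
(m(-110) + R) + (-54 - 38*26) = (-2 + 4761) + (-54 - 38*26) = 4759 + (-54 - 988) = 4759 - 1042 = 3717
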